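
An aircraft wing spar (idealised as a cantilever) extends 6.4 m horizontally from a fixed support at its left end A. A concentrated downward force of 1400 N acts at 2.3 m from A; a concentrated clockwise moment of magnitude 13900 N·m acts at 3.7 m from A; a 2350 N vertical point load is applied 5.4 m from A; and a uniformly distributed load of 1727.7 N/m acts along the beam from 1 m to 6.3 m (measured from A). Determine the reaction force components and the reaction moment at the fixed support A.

Resultant of the distributed load: 1727.7 × 5.3 = 9156.81 N at 3.65 m from A.
ΣF_x = 0: A_x = 0.
ΣF_y = 0: A_y − 1400 − 2350 − 1727.7·5.3 = 0 → A_y = 12910 N.
ΣM about A: M_A − 1400·2.3 − 13900 − 2350·5.4 − (1727.7·5.3)·3.65 = 0 → M_A = 63230 N·m.

A_x = 0, A_y = 12910 N, M_A = 63230 N·m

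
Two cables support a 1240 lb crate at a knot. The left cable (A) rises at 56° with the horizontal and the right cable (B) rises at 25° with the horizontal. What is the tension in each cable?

ΣF_x = 0: −T_A·cos56° + T_B·cos25° = 0 → T_B = 0.617001·T_A.
ΣF_y = 0: T_A·sin56° + T_B·sin25° = 1240.
Substitute: T_A·(0.829038 + 0.617001·0.422618) = 1240 → T_A = 1137.83 ≈ 1138 lb.
Then T_B = 0.617001 × 1137.83 = 702.0 lb.

T_A = 1138 lb, T_B = 702.0 lb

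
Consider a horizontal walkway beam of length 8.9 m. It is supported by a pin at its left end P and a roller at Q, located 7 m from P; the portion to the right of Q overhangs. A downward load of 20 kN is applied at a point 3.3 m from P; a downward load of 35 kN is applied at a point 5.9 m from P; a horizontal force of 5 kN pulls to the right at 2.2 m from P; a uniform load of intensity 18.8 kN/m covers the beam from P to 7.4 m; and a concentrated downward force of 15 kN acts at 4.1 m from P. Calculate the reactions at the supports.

P_x = -5.000 kN, P_y = 87.87 kN, Q_y = 121.2 kN

Resultant of the distributed load: 18.8 × 7.4 = 139.12 kN at 3.7 m from P.
Taking moments about P: Q_y·7 − 20·3.3 − 35·5.9 − (18.8·7.4)·3.7 − 15·4.1 = 0 → Q_y = 848.744/7 = 121.249 ≈ 121.2 kN.
ΣF_y = 0: P_y + 121.249 − 20 − 35 − 18.8·7.4 − 15 = 0 → P_y = 87.87 kN.
ΣF_x = 0: P_x + 5 = 0 → P_x = -5.000 kN.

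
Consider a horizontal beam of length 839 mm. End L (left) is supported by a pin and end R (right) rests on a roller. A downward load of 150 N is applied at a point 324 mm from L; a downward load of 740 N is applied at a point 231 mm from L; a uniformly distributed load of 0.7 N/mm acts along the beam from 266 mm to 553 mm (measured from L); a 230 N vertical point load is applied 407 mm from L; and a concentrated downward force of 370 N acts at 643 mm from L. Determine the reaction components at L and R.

L_x = 0, L_y = 936.0 N, R_y = 754.9 N

Resultant of the distributed load: 0.7 × 287 = 200.9 N at 409.5 mm from L.
ΣM about L: R_y·839 − 150·324 − 740·231 − (0.7·287)·409.5 − 230·407 − 370·643 = 0 → R_y = 633328.55/839 = 754.861 ≈ 754.9 N.
ΣF_y = 0: L_y + 754.861 − 150 − 740 − 0.7·287 − 230 − 370 = 0 → L_y = 936.0 N.
ΣF_x = 0: no horizontal applied forces, so L_x = 0.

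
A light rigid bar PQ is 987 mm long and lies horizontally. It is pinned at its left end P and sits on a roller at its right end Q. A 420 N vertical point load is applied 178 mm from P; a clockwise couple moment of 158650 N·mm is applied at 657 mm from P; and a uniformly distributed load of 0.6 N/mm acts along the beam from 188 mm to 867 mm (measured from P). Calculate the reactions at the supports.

P_x = 0, P_y = 373.2 N, Q_y = 454.2 N

Resultant of the distributed load: 0.6 × 679 = 407.4 N at 527.5 mm from P.
ΣM about P: Q_y·987 − 420·178 − 158650 − (0.6·679)·527.5 = 0 → Q_y = 448313.5/987 = 454.218 ≈ 454.2 N.
ΣF_y = 0: P_y + 454.218 − 420 − 0.6·679 = 0 → P_y = 373.2 N.
ΣF_x = 0: no horizontal applied forces, so P_x = 0.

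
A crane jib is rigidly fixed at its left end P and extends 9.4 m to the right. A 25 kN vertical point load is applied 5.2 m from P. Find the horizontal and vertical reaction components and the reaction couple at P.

P_x = 0, P_y = 25.00 kN, M_P = 130.0 kN·m

ΣF_x = 0: P_x = 0.
ΣF_y = 0: P_y − 25 = 0 → P_y = 25.00 kN.
ΣM about P: M_P − 25·5.2 = 0 → M_P = 130.0 kN·m.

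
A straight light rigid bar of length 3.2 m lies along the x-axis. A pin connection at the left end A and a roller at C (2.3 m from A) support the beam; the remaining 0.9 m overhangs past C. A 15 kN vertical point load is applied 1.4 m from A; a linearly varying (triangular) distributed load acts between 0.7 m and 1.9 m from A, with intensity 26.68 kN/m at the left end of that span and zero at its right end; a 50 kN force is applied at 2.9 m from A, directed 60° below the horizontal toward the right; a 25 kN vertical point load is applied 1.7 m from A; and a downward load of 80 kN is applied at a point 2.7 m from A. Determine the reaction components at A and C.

A_x = -25.00 kN, A_y = -4.466 kN, C_y = 183.8 kN

Resultant of the triangular load: ½ × 26.68 × 1.2 = 16.008 kN, acting at 1.1 m from A (one-third of the span from the peak).
Taking moments about A: C_y·2.3 − 15·1.4 − (½·26.68·1.2)·1.1 − 50·sin60°·2.9 − 25·1.7 − 80·2.7 = 0 → C_y = 422.682/2.3 = 183.775 ≈ 183.8 kN.
ΣF_y = 0: A_y + 183.775 − 15 − ½·26.68·1.2 − 50·sin60° − 25 − 80 = 0 → A_y = -4.466 kN.
ΣF_x = 0: A_x + 50·cos60° = 0 → A_x = -25.00 kN.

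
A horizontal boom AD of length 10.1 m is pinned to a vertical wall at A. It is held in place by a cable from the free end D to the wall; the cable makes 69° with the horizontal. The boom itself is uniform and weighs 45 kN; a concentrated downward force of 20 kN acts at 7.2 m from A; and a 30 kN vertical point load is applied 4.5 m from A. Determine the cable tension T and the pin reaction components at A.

T = 53.69 kN, A_x = 19.24 kN, A_y = 44.88 kN

ΣM about A: T·sin69°·10.1 − 45·5.05 − 20·7.2 − 30·4.5 = 0 → T = 506.25/(10.1·0.93358) = 53.6898 ≈ 53.69 kN.
ΣF_x = 0: A_x − T·cos69° = 0 → A_x = 53.6898 × 0.358368 = 19.24 kN.
ΣF_y = 0: A_y + T·sin69° − 45 − 20 − 30 = 0 → A_y = 95 − 53.6898 × 0.93358 = 44.88 kN.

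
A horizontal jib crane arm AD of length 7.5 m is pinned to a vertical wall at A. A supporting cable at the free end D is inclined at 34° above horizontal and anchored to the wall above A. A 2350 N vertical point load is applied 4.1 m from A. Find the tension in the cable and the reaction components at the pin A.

T = 2297 N, A_x = 1905 N, A_y = 1065 N

ΣM about A: T·sin34°·7.5 − 2350·4.1 = 0 → T = 9635/(7.5·0.559193) = 2297.36 ≈ 2297 N.
ΣF_x = 0: A_x − T·cos34° = 0 → A_x = 2297.36 × 0.829038 = 1905 N.
ΣF_y = 0: A_y + T·sin34° − 2350 = 0 → A_y = 2350 − 2297.36 × 0.559193 = 1065 N.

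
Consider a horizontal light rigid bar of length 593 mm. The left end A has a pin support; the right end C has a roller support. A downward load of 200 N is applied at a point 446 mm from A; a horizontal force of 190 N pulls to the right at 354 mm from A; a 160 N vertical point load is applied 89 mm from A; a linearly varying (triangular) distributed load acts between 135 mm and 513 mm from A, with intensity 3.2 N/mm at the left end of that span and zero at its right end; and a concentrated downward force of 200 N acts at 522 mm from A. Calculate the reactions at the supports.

Resultant of the triangular load: ½ × 3.2 × 378 = 604.8 N, acting at 261 mm from A (one-third of the span from the peak).
ΣM about A: C_y·593 − 200·446 − 160·89 − (½·3.2·378)·261 − 200·522 = 0 → C_y = 365692.8/593 = 616.683 ≈ 616.7 N.
ΣF_y = 0: A_y + 616.683 − 200 − 160 − ½·3.2·378 − 200 = 0 → A_y = 548.1 N.
ΣF_x = 0: A_x + 190 = 0 → A_x = -190.0 N.

A_x = -190.0 N, A_y = 548.1 N, C_y = 616.7 N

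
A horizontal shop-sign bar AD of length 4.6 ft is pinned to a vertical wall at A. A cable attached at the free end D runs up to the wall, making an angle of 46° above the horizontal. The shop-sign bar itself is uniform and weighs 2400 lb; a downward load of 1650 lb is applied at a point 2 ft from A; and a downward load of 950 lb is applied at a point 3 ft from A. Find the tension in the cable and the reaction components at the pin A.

ΣM about A: T·sin46°·4.6 − 2400·2.3 − 1650·2 − 950·3 = 0 → T = 11670/(4.6·0.71934) = 3526.78 ≈ 3527 lb.
ΣF_x = 0: A_x − T·cos46° = 0 → A_x = 3526.78 × 0.694658 = 2450 lb.
ΣF_y = 0: A_y + T·sin46° − 2400 − 1650 − 950 = 0 → A_y = 5000 − 3526.78 × 0.71934 = 2463 lb.

T = 3527 lb, A_x = 2450 lb, A_y = 2463 lb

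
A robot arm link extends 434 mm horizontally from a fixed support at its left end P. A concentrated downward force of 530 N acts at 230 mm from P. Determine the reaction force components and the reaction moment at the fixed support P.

ΣF_x = 0: P_x = 0.
ΣF_y = 0: P_y − 530 = 0 → P_y = 530.0 N.
ΣM about P: M_P − 530·230 = 0 → M_P = 121900 N·mm.

P_x = 0, P_y = 530.0 N, M_P = 121900 N·mm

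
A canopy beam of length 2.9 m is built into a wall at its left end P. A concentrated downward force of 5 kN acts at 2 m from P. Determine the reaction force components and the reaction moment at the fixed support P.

ΣF_x = 0: P_x = 0.
ΣF_y = 0: P_y − 5 = 0 → P_y = 5.000 kN.
ΣM about P: M_P − 5·2 = 0 → M_P = 10.00 kN·m.

P_x = 0, P_y = 5.000 kN, M_P = 10.00 kN·m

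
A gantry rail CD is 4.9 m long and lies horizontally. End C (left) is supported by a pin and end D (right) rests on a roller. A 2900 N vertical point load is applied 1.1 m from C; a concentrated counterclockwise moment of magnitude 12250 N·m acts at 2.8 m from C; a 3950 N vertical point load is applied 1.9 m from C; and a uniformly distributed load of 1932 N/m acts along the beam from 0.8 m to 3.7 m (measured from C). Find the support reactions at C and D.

C_x = 0, C_y = 10200 N, D_y = 2255 N

Resultant of the distributed load: 1932 × 2.9 = 5602.8 N at 2.25 m from C.
ΣM about C: D_y·4.9 − 2900·1.1 + 12250 − 3950·1.9 − (1932·2.9)·2.25 = 0 → D_y = 11051.3/4.9 = 2255.37 ≈ 2255 N.
ΣF_y = 0: C_y + 2255.37 − 2900 − 3950 − 1932·2.9 = 0 → C_y = 10200 N.
ΣF_x = 0: no horizontal applied forces, so C_x = 0.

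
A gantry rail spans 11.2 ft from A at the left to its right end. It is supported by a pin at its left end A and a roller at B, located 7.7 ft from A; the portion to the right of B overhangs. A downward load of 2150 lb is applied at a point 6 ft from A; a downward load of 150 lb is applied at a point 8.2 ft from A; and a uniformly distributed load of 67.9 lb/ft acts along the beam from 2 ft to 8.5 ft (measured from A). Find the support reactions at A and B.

Resultant of the distributed load: 67.9 × 6.5 = 441.35 lb at 5.25 ft from A.
Taking moments about A: B_y·7.7 − 2150·6 − 150·8.2 − (67.9·6.5)·5.25 = 0 → B_y = 16447.0875/7.7 = 2135.99 ≈ 2136 lb.
ΣF_y = 0: A_y + 2135.99 − 2150 − 150 − 67.9·6.5 = 0 → A_y = 605.4 lb.
ΣF_x = 0: no horizontal applied forces, so A_x = 0.

A_x = 0, A_y = 605.4 lb, B_y = 2136 lb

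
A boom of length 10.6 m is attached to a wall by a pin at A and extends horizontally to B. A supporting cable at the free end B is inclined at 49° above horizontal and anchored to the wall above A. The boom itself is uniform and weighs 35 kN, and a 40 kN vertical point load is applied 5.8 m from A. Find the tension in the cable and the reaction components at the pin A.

T = 52.19 kN, A_x = 34.24 kN, A_y = 35.61 kN

ΣM about A: T·sin49°·10.6 − 35·5.3 − 40·5.8 = 0 → T = 417.5/(10.6·0.75471) = 52.188 ≈ 52.19 kN.
ΣF_x = 0: A_x − T·cos49° = 0 → A_x = 52.188 × 0.656059 = 34.24 kN.
ΣF_y = 0: A_y + T·sin49° − 35 − 40 = 0 → A_y = 75 − 52.188 × 0.75471 = 35.61 kN.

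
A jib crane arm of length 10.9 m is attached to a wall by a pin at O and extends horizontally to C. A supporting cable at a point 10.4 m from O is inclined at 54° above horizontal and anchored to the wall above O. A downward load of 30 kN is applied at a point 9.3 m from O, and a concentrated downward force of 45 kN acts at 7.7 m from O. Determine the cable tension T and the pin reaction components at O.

T = 74.34 kN, O_x = 43.70 kN, O_y = 14.86 kN

ΣM about O: T·sin54°·10.4 − 30·9.3 − 45·7.7 = 0 → T = 625.5/(10.4·0.809017) = 74.3424 ≈ 74.34 kN.
ΣF_x = 0: O_x − T·cos54° = 0 → O_x = 74.3424 × 0.587785 = 43.70 kN.
ΣF_y = 0: O_y + T·sin54° − 30 − 45 = 0 → O_y = 75 − 74.3424 × 0.809017 = 14.86 kN.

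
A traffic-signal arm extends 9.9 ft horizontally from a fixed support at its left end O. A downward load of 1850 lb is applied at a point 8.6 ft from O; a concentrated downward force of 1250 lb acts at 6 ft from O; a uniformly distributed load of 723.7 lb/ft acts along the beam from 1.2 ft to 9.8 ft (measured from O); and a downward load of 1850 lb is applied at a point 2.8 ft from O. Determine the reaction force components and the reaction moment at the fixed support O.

Resultant of the distributed load: 723.7 × 8.6 = 6223.82 lb at 5.5 ft from O.
ΣF_x = 0: O_x = 0.
ΣF_y = 0: O_y − 1850 − 1250 − 723.7·8.6 − 1850 = 0 → O_y = 11170 lb.
ΣM about O: M_O − 1850·8.6 − 1250·6 − (723.7·8.6)·5.5 − 1850·2.8 = 0 → M_O = 62820 lb·ft.

O_x = 0, O_y = 11170 lb, M_O = 62820 lb·ft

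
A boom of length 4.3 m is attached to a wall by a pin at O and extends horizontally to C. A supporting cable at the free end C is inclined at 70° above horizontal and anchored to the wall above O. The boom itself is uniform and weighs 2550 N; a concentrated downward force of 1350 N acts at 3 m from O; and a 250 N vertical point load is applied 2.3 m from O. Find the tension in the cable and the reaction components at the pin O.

ΣM about O: T·sin70°·4.3 − 2550·2.15 − 1350·3 − 250·2.3 = 0 → T = 10107.5/(4.3·0.939693) = 2501.44 ≈ 2501 N.
ΣF_x = 0: O_x − T·cos70° = 0 → O_x = 2501.44 × 0.34202 = 855.5 N.
ΣF_y = 0: O_y + T·sin70° − 2550 − 1350 − 250 = 0 → O_y = 4150 − 2501.44 × 0.939693 = 1799 N.

T = 2501 N, O_x = 855.5 N, O_y = 1799 N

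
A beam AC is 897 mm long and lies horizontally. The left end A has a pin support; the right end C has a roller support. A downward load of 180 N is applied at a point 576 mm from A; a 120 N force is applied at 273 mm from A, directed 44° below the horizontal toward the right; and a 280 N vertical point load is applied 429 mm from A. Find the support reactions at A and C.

A_x = -86.32 N, A_y = 268.5 N, C_y = 274.9 N

ΣM about A: C_y·897 − 180·576 − 120·sin44°·273 − 280·429 = 0 → C_y = 246557/897 = 274.868 ≈ 274.9 N.
ΣF_y = 0: A_y + 274.868 − 180 − 120·sin44° − 280 = 0 → A_y = 268.5 N.
ΣF_x = 0: A_x + 120·cos44° = 0 → A_x = -86.32 N.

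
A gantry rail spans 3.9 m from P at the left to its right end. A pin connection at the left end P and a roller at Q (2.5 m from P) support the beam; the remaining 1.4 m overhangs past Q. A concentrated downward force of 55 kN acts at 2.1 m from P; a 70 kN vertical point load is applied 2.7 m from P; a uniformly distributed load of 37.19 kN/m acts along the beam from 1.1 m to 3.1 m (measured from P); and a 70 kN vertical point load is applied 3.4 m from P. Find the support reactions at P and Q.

P_x = 0, P_y = -10.10 kN, Q_y = 279.5 kN

Resultant of the distributed load: 37.19 × 2 = 74.38 kN at 2.1 m from P.
Taking moments about P: Q_y·2.5 − 55·2.1 − 70·2.7 − (37.19·2)·2.1 − 70·3.4 = 0 → Q_y = 698.698/2.5 = 279.479 ≈ 279.5 kN.
ΣF_y = 0: P_y + 279.479 − 55 − 70 − 37.19·2 − 70 = 0 → P_y = -10.10 kN.
ΣF_x = 0: no horizontal applied forces, so P_x = 0.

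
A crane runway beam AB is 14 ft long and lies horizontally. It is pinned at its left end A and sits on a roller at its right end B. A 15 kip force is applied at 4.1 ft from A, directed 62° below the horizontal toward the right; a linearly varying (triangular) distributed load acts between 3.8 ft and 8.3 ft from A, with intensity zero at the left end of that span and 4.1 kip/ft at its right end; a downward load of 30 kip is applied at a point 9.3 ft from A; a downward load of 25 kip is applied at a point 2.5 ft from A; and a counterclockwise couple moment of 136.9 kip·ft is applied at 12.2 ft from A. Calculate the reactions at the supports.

Resultant of the triangular load: ½ × 4.1 × 4.5 = 9.225 kip, acting at 6.8 ft from A (one-third of the span from the peak).
ΣM about A: B_y·14 − 15·sin62°·4.1 − (½·4.1·4.5)·6.8 − 30·9.3 − 25·2.5 + 136.9 = 0 → B_y = 321.631/14 = 22.9736 ≈ 22.97 kip.
ΣF_y = 0: A_y + 22.9736 − 15·sin62° − ½·4.1·4.5 − 30 − 25 = 0 → A_y = 54.50 kip.
ΣF_x = 0: A_x + 15·cos62° = 0 → A_x = -7.042 kip.

A_x = -7.042 kip, A_y = 54.50 kip, B_y = 22.97 kip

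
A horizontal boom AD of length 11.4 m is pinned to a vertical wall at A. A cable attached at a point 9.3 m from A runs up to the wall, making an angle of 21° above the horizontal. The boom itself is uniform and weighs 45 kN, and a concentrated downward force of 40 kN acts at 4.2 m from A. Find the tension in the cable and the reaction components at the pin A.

ΣM about A: T·sin21°·9.3 − 45·5.7 − 40·4.2 = 0 → T = 424.5/(9.3·0.358368) = 127.37 ≈ 127.4 kN.
ΣF_x = 0: A_x − T·cos21° = 0 → A_x = 127.37 × 0.93358 = 118.9 kN.
ΣF_y = 0: A_y + T·sin21° − 45 − 40 = 0 → A_y = 85 − 127.37 × 0.358368 = 39.35 kN.

T = 127.4 kN, A_x = 118.9 kN, A_y = 39.35 kN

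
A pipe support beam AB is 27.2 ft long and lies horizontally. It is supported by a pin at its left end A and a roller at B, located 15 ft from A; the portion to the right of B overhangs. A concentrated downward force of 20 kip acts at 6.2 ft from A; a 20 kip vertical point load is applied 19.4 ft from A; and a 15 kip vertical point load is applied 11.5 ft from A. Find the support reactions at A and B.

A_x = 0, A_y = 9.367 kip, B_y = 45.63 kip

ΣM about A: B_y·15 − 20·6.2 − 20·19.4 − 15·11.5 = 0 → B_y = 684.5/15 = 45.6333 ≈ 45.63 kip.
ΣF_y = 0: A_y + 45.6333 − 20 − 20 − 15 = 0 → A_y = 9.367 kip.
ΣF_x = 0: no horizontal applied forces, so A_x = 0.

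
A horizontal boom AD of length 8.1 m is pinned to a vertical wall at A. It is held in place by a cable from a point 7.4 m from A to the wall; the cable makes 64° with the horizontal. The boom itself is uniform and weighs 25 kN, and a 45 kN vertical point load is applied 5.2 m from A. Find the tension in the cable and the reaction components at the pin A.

T = 50.41 kN, A_x = 22.10 kN, A_y = 24.70 kN

ΣM about A: T·sin64°·7.4 − 25·4.05 − 45·5.2 = 0 → T = 335.25/(7.4·0.898794) = 50.4054 ≈ 50.41 kN.
ΣF_x = 0: A_x − T·cos64° = 0 → A_x = 50.4054 × 0.438371 = 22.10 kN.
ΣF_y = 0: A_y + T·sin64° − 25 − 45 = 0 → A_y = 70 − 50.4054 × 0.898794 = 24.70 kN.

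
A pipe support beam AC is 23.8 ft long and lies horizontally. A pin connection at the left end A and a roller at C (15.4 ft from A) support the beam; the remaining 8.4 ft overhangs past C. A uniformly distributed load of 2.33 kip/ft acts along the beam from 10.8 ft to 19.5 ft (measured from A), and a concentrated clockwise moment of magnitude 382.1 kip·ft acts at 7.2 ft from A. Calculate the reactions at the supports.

Resultant of the distributed load: 2.33 × 8.7 = 20.271 kip at 15.15 ft from A.
ΣM about A: C_y·15.4 − (2.33·8.7)·15.15 − 382.1 = 0 → C_y = 689.20565/15.4 = 44.7536 ≈ 44.75 kip.
ΣF_y = 0: A_y + 44.7536 − 2.33·8.7 = 0 → A_y = -24.48 kip.
ΣF_x = 0: no horizontal applied forces, so A_x = 0.

A_x = 0, A_y = -24.48 kip, C_y = 44.75 kip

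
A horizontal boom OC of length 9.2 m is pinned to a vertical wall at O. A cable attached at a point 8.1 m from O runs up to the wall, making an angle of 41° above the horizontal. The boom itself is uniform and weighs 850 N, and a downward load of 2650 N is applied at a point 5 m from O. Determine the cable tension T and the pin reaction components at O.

ΣM about O: T·sin41°·8.1 − 850·4.6 − 2650·5 = 0 → T = 17160/(8.1·0.656059) = 3229.16 ≈ 3229 N.
ΣF_x = 0: O_x − T·cos41° = 0 → O_x = 3229.16 × 0.75471 = 2437 N.
ΣF_y = 0: O_y + T·sin41° − 850 − 2650 = 0 → O_y = 3500 − 3229.16 × 0.656059 = 1381 N.

T = 3229 N, O_x = 2437 N, O_y = 1381 N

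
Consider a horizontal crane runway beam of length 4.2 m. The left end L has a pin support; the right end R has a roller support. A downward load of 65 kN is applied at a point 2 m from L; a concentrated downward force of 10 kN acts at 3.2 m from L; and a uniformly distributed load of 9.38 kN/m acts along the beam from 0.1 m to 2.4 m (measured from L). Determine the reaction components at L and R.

L_x = 0, L_y = 51.58 kN, R_y = 44.99 kN

Resultant of the distributed load: 9.38 × 2.3 = 21.574 kN at 1.25 m from L.
Taking moments about L: R_y·4.2 − 65·2 − 10·3.2 − (9.38·2.3)·1.25 = 0 → R_y = 188.9675/4.2 = 44.9923 ≈ 44.99 kN.
ΣF_y = 0: L_y + 44.9923 − 65 − 10 − 9.38·2.3 = 0 → L_y = 51.58 kN.
ΣF_x = 0: no horizontal applied forces, so L_x = 0.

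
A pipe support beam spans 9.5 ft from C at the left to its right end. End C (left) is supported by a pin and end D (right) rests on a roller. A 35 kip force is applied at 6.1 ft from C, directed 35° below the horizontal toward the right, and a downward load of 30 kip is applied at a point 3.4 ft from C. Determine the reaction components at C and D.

ΣM about C: D_y·9.5 − 35·sin35°·6.1 − 30·3.4 = 0 → D_y = 224.459/9.5 = 23.6273 ≈ 23.63 kip.
ΣF_y = 0: C_y + 23.6273 − 35·sin35° − 30 = 0 → C_y = 26.45 kip.
ΣF_x = 0: C_x + 35·cos35° = 0 → C_x = -28.67 kip.

C_x = -28.67 kip, C_y = 26.45 kip, D_y = 23.63 kip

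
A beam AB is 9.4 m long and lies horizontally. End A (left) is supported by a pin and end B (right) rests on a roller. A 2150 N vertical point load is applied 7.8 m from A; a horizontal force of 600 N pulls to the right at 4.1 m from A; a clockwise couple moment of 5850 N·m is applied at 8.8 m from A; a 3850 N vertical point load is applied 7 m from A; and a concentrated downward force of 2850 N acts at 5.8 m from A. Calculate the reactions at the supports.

Taking moments about A: B_y·9.4 − 2150·7.8 − 5850 − 3850·7 − 2850·5.8 = 0 → B_y = 66100/9.4 = 7031.91 ≈ 7032 N.
ΣF_y = 0: A_y + 7031.91 − 2150 − 3850 − 2850 = 0 → A_y = 1818 N.
ΣF_x = 0: A_x + 600 = 0 → A_x = -600.0 N.

A_x = -600.0 N, A_y = 1818 N, B_y = 7032 N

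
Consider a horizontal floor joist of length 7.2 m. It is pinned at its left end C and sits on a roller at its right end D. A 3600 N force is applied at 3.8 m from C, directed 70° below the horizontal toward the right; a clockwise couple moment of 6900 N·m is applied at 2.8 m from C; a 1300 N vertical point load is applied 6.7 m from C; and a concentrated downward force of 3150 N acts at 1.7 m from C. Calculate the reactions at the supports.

Taking moments about C: D_y·7.2 − 3600·sin70°·3.8 − 6900 − 1300·6.7 − 3150·1.7 = 0 → D_y = 33820/7.2 = 4697.22 ≈ 4697 N.
ΣF_y = 0: C_y + 4697.22 − 3600·sin70° − 1300 − 3150 = 0 → C_y = 3136 N.
ΣF_x = 0: C_x + 3600·cos70° = 0 → C_x = -1231 N.

C_x = -1231 N, C_y = 3136 N, D_y = 4697 N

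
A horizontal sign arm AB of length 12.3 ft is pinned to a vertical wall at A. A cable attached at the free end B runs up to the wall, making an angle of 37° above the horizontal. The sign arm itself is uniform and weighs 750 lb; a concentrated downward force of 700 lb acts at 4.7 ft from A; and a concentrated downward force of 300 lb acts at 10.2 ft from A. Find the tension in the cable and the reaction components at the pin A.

T = 1481 lb, A_x = 1183 lb, A_y = 858.7 lb

ΣM about A: T·sin37°·12.3 − 750·6.15 − 700·4.7 − 300·10.2 = 0 → T = 10962.5/(12.3·0.601815) = 1480.95 ≈ 1481 lb.
ΣF_x = 0: A_x − T·cos37° = 0 → A_x = 1480.95 × 0.798636 = 1183 lb.
ΣF_y = 0: A_y + T·sin37° − 750 − 700 − 300 = 0 → A_y = 1750 − 1480.95 × 0.601815 = 858.7 lb.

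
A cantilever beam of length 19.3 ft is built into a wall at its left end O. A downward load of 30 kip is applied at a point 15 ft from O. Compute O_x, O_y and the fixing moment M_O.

ΣF_x = 0: O_x = 0.
ΣF_y = 0: O_y − 30 = 0 → O_y = 30.00 kip.
ΣM about O: M_O − 30·15 = 0 → M_O = 450.0 kip·ft.

O_x = 0, O_y = 30.00 kip, M_O = 450.0 kip·ft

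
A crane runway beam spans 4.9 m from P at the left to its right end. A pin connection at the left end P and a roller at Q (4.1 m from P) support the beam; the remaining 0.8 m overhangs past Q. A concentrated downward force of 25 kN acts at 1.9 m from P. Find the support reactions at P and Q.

Moments about P: Q_y·4.1 − 25·1.9 = 0 → Q_y = 47.5/4.1 = 11.5854 ≈ 11.59 kN.
ΣF_y = 0: P_y + 11.5854 − 25 = 0 → P_y = 13.41 kN.
ΣF_x = 0: no horizontal applied forces, so P_x = 0.

P_x = 0, P_y = 13.41 kN, Q_y = 11.59 kN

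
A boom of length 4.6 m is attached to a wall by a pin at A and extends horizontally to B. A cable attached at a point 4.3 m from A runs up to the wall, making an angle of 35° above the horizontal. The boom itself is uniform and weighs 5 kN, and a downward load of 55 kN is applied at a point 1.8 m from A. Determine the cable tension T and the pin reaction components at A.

ΣM about A: T·sin35°·4.3 − 5·2.3 − 55·1.8 = 0 → T = 110.5/(4.3·0.573576) = 44.8026 ≈ 44.80 kN.
ΣF_x = 0: A_x − T·cos35° = 0 → A_x = 44.8026 × 0.819152 = 36.70 kN.
ΣF_y = 0: A_y + T·sin35° − 5 − 55 = 0 → A_y = 60 − 44.8026 × 0.573576 = 34.30 kN.

T = 44.80 kN, A_x = 36.70 kN, A_y = 34.30 kN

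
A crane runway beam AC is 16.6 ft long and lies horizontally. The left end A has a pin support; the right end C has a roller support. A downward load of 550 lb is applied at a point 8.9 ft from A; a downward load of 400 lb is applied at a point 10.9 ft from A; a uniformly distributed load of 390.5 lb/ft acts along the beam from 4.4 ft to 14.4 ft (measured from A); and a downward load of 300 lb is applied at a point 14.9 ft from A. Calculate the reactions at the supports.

Resultant of the distributed load: 390.5 × 10 = 3905 lb at 9.4 ft from A.
Taking moments about A: C_y·16.6 − 550·8.9 − 400·10.9 − (390.5·10)·9.4 − 300·14.9 = 0 → C_y = 50432/16.6 = 3038.07 ≈ 3038 lb.
ΣF_y = 0: A_y + 3038.07 − 550 − 400 − 390.5·10 − 300 = 0 → A_y = 2117 lb.
ΣF_x = 0: no horizontal applied forces, so A_x = 0.

A_x = 0, A_y = 2117 lb, C_y = 3038 lb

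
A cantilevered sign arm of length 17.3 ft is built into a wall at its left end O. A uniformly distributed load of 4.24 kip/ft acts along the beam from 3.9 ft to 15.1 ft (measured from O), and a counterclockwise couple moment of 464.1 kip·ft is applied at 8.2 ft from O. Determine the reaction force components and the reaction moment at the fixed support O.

O_x = 0, O_y = 47.49 kip, M_O = -12.96 kip·ft

Resultant of the distributed load: 4.24 × 11.2 = 47.488 kip at 9.5 ft from O.
ΣF_x = 0: O_x = 0.
ΣF_y = 0: O_y − 4.24·11.2 = 0 → O_y = 47.49 kip.
ΣM about O: M_O − (4.24·11.2)·9.5 + 464.1 = 0 → M_O = -12.96 kip·ft.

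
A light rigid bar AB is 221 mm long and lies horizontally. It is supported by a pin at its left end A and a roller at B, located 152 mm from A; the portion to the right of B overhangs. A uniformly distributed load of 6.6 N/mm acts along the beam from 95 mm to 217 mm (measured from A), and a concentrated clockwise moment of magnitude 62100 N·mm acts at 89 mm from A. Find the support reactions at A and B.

A_x = 0, A_y = -429.7 N, B_y = 1235 N

Resultant of the distributed load: 6.6 × 122 = 805.2 N at 156 mm from A.
Taking moments about A: B_y·152 − (6.6·122)·156 − 62100 = 0 → B_y = 187711.2/152 = 1234.94 ≈ 1235 N.
ΣF_y = 0: A_y + 1234.94 − 6.6·122 = 0 → A_y = -429.7 N.
ΣF_x = 0: no horizontal applied forces, so A_x = 0.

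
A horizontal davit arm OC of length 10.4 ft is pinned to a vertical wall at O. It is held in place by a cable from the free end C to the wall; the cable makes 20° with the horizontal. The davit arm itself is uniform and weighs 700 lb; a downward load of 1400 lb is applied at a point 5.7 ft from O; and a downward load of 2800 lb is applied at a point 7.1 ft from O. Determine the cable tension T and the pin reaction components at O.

T = 8856 lb, O_x = 8322 lb, O_y = 1871 lb

ΣM about O: T·sin20°·10.4 − 700·5.2 − 1400·5.7 − 2800·7.1 = 0 → T = 31500/(10.4·0.34202) = 8855.76 ≈ 8856 lb.
ΣF_x = 0: O_x − T·cos20° = 0 → O_x = 8855.76 × 0.939693 = 8322 lb.
ΣF_y = 0: O_y + T·sin20° − 700 − 1400 − 2800 = 0 → O_y = 4900 − 8855.76 × 0.34202 = 1871 lb.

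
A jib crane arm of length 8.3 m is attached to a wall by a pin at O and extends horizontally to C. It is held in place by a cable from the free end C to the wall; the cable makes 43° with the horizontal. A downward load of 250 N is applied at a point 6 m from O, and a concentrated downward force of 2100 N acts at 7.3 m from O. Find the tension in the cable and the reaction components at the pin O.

T = 2973 N, O_x = 2174 N, O_y = 322.3 N

ΣM about O: T·sin43°·8.3 − 250·6 − 2100·7.3 = 0 → T = 16830/(8.3·0.681998) = 2973.19 ≈ 2973 N.
ΣF_x = 0: O_x − T·cos43° = 0 → O_x = 2973.19 × 0.731354 = 2174 N.
ΣF_y = 0: O_y + T·sin43° − 250 − 2100 = 0 → O_y = 2350 − 2973.19 × 0.681998 = 322.3 N.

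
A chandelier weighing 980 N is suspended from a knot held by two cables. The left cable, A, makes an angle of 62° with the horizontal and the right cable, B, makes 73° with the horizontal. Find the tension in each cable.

ΣF_x = 0: −T_A·cos62° + T_B·cos73° = 0 → T_B = 1.60574·T_A.
ΣF_y = 0: T_A·sin62° + T_B·sin73° = 980.
Substitute: T_A·(0.882948 + 1.60574·0.956305) = 980 → T_A = 405.206 ≈ 405.2 N.
Then T_B = 1.60574 × 405.206 = 650.7 N.

T_A = 405.2 N, T_B = 650.7 N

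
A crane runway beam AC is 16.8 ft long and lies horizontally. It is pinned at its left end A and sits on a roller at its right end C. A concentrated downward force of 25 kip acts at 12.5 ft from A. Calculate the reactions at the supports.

Taking moments about A: C_y·16.8 − 25·12.5 = 0 → C_y = 312.5/16.8 = 18.6012 ≈ 18.60 kip.
ΣF_y = 0: A_y + 18.6012 − 25 = 0 → A_y = 6.399 kip.
ΣF_x = 0: no horizontal applied forces, so A_x = 0.

A_x = 0, A_y = 6.399 kip, C_y = 18.60 kip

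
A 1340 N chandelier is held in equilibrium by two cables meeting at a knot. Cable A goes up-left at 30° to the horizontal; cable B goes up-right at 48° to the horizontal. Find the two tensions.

T_A = 916.7 N, T_B = 1186 N

ΣF_x = 0: −T_A·cos30° + T_B·cos48° = 0 → T_B = 1.29425·T_A.
ΣF_y = 0: T_A·sin30° + T_B·sin48° = 1340.
Substitute: T_A·(0.5 + 1.29425·0.743145) = 1340 → T_A = 916.668 ≈ 916.7 N.
Then T_B = 1.29425 × 916.668 = 1186 N.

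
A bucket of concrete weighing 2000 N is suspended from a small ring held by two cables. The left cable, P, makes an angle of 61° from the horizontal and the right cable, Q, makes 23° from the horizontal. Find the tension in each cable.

T_P = 1851 N, T_Q = 975.0 N

ΣF_x = 0: −T_P·cos61° + T_Q·cos23° = 0 → T_Q = 0.526678·T_P.
ΣF_y = 0: T_P·sin61° + T_Q·sin23° = 2000.
Substitute: T_P·(0.87462 + 0.526678·0.390731) = 2000 → T_P = 1851.15 ≈ 1851 N.
Then T_Q = 0.526678 × 1851.15 = 975.0 N.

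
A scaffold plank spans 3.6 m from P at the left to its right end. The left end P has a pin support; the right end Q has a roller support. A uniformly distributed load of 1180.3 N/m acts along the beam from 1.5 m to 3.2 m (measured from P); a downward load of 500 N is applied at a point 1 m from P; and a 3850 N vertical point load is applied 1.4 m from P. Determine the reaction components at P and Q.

P_x = 0, P_y = 3411 N, Q_y = 2946 N

Resultant of the distributed load: 1180.3 × 1.7 = 2006.51 N at 2.35 m from P.
Moments about P: Q_y·3.6 − (1180.3·1.7)·2.35 − 500·1 − 3850·1.4 = 0 → Q_y = 10605.2985/3.6 = 2945.92 ≈ 2946 N.
ΣF_y = 0: P_y + 2945.92 − 1180.3·1.7 − 500 − 3850 = 0 → P_y = 3411 N.
ΣF_x = 0: no horizontal applied forces, so P_x = 0.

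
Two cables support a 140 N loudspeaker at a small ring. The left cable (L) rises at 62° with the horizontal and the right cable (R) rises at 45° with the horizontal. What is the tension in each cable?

T_L = 103.5 N, T_R = 68.73 N

ΣF_x = 0: −T_L·cos62° + T_R·cos45° = 0 → T_R = 0.663933·T_L.
ΣF_y = 0: T_L·sin62° + T_R·sin45° = 140.
Substitute: T_L·(0.882948 + 0.663933·0.707107) = 140 → T_L = 103.518 ≈ 103.5 N.
Then T_R = 0.663933 × 103.518 = 68.73 N.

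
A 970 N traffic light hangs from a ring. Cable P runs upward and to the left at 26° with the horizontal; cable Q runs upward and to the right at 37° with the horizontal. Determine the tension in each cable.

ΣF_x = 0: −T_P·cos26° + T_Q·cos37° = 0 → T_Q = 1.12541·T_P.
ΣF_y = 0: T_P·sin26° + T_Q·sin37° = 970.
Substitute: T_P·(0.438371 + 1.12541·0.601815) = 970 → T_P = 869.441 ≈ 869.4 N.
Then T_Q = 1.12541 × 869.441 = 978.5 N.

T_P = 869.4 N, T_Q = 978.5 N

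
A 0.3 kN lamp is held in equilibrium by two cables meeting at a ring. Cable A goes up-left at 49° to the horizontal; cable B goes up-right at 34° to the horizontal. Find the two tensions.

ΣF_x = 0: −T_A·cos49° + T_B·cos34° = 0 → T_B = 0.79135·T_A.
ΣF_y = 0: T_A·sin49° + T_B·sin34° = 0.3.
Substitute: T_A·(0.75471 + 0.79135·0.559193) = 0.3 → T_A = 0.250579 ≈ 0.2506 kN.
Then T_B = 0.79135 × 0.250579 = 0.1983 kN.

T_A = 0.2506 kN, T_B = 0.1983 kN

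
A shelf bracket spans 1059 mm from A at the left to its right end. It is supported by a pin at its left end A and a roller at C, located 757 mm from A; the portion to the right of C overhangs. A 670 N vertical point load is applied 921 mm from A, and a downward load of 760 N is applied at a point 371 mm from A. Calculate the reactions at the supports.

Moments about A: C_y·757 − 670·921 − 760·371 = 0 → C_y = 899030/757 = 1187.62 ≈ 1188 N.
ΣF_y = 0: A_y + 1187.62 − 670 − 760 = 0 → A_y = 242.4 N.
ΣF_x = 0: no horizontal applied forces, so A_x = 0.

A_x = 0, A_y = 242.4 N, C_y = 1188 N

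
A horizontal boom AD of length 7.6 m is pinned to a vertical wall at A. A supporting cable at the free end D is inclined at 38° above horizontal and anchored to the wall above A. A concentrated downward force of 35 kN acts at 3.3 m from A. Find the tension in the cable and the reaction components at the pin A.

T = 24.68 kN, A_x = 19.45 kN, A_y = 19.80 kN

ΣM about A: T·sin38°·7.6 − 35·3.3 = 0 → T = 115.5/(7.6·0.615661) = 24.6846 ≈ 24.68 kN.
ΣF_x = 0: A_x − T·cos38° = 0 → A_x = 24.6846 × 0.788011 = 19.45 kN.
ΣF_y = 0: A_y + T·sin38° − 35 = 0 → A_y = 35 − 24.6846 × 0.615661 = 19.80 kN.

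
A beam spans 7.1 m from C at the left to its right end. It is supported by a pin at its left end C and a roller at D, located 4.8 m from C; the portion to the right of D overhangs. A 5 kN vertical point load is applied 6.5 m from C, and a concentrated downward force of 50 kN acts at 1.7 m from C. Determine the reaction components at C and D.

Moments about C: D_y·4.8 − 5·6.5 − 50·1.7 = 0 → D_y = 117.5/4.8 = 24.4792 ≈ 24.48 kN.
ΣF_y = 0: C_y + 24.4792 − 5 − 50 = 0 → C_y = 30.52 kN.
ΣF_x = 0: no horizontal applied forces, so C_x = 0.

C_x = 0, C_y = 30.52 kN, D_y = 24.48 kN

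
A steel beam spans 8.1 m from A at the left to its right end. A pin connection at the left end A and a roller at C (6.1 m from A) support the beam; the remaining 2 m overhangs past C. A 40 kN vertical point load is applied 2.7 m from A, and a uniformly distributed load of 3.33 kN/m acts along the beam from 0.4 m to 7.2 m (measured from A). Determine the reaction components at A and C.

Resultant of the distributed load: 3.33 × 6.8 = 22.644 kN at 3.8 m from A.
ΣM about A: C_y·6.1 − 40·2.7 − (3.33·6.8)·3.8 = 0 → C_y = 194.0472/6.1 = 31.811 ≈ 31.81 kN.
ΣF_y = 0: A_y + 31.811 − 40 − 3.33·6.8 = 0 → A_y = 30.83 kN.
ΣF_x = 0: no horizontal applied forces, so A_x = 0.

A_x = 0, A_y = 30.83 kN, C_y = 31.81 kN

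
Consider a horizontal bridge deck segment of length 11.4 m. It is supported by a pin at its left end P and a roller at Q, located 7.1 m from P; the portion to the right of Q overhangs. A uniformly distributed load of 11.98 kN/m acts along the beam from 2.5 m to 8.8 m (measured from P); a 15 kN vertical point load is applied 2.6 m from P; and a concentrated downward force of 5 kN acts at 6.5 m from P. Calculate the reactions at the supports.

Resultant of the distributed load: 11.98 × 6.3 = 75.474 kN at 5.65 m from P.
Taking moments about P: Q_y·7.1 − (11.98·6.3)·5.65 − 15·2.6 − 5·6.5 = 0 → Q_y = 497.9281/7.1 = 70.1307 ≈ 70.13 kN.
ΣF_y = 0: P_y + 70.1307 − 11.98·6.3 − 15 − 5 = 0 → P_y = 25.34 kN.
ΣF_x = 0: no horizontal applied forces, so P_x = 0.

P_x = 0, P_y = 25.34 kN, Q_y = 70.13 kN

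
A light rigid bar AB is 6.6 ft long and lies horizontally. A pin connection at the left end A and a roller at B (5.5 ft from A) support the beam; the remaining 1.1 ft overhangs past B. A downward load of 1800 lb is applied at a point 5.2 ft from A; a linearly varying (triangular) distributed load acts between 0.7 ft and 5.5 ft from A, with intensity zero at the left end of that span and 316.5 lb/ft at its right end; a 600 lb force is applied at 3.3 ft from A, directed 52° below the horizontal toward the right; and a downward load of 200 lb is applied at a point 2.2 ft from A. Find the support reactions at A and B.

Resultant of the triangular load: ½ × 316.5 × 4.8 = 759.6 lb, acting at 3.9 ft from A (one-third of the span from the peak).
Moments about A: B_y·5.5 − 1800·5.2 − (½·316.5·4.8)·3.9 − 600·sin52°·3.3 − 200·2.2 = 0 → B_y = 14322.7/5.5 = 2604.13 ≈ 2604 lb.
ΣF_y = 0: A_y + 2604.13 − 1800 − ½·316.5·4.8 − 600·sin52° − 200 = 0 → A_y = 628.3 lb.
ΣF_x = 0: A_x + 600·cos52° = 0 → A_x = -369.4 lb.

A_x = -369.4 lb, A_y = 628.3 lb, B_y = 2604 lb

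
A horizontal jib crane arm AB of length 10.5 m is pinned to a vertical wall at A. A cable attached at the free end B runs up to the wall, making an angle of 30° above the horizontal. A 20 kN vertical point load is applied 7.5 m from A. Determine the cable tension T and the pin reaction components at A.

ΣM about A: T·sin30°·10.5 − 20·7.5 = 0 → T = 150/(10.5·0.5) = 28.5714 ≈ 28.57 kN.
ΣF_x = 0: A_x − T·cos30° = 0 → A_x = 28.5714 × 0.866025 = 24.74 kN.
ΣF_y = 0: A_y + T·sin30° − 20 = 0 → A_y = 20 − 28.5714 × 0.5 = 5.714 kN.

T = 28.57 kN, A_x = 24.74 kN, A_y = 5.714 kN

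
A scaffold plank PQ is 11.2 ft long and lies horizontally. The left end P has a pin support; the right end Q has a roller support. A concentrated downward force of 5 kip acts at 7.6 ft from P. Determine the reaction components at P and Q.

ΣM about P: Q_y·11.2 − 5·7.6 = 0 → Q_y = 38/11.2 = 3.39286 ≈ 3.393 kip.
ΣF_y = 0: P_y + 3.39286 − 5 = 0 → P_y = 1.607 kip.
ΣF_x = 0: no horizontal applied forces, so P_x = 0.

P_x = 0, P_y = 1.607 kip, Q_y = 3.393 kip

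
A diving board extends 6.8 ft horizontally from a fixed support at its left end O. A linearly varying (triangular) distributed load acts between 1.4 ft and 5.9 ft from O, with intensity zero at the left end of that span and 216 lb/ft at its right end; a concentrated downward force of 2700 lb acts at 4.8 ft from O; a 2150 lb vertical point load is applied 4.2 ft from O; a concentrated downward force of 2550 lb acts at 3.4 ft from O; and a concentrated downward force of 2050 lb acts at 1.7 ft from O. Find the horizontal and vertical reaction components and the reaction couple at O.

O_x = 0, O_y = 9936 lb, M_O = 36280 lb·ft

Resultant of the triangular load: ½ × 216 × 4.5 = 486 lb, acting at 4.4 ft from O (one-third of the span from the peak).
ΣF_x = 0: O_x = 0.
ΣF_y = 0: O_y − ½·216·4.5 − 2700 − 2150 − 2550 − 2050 = 0 → O_y = 9936 lb.
ΣM about O: M_O − (½·216·4.5)·4.4 − 2700·4.8 − 2150·4.2 − 2550·3.4 − 2050·1.7 = 0 → M_O = 36280 lb·ft.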